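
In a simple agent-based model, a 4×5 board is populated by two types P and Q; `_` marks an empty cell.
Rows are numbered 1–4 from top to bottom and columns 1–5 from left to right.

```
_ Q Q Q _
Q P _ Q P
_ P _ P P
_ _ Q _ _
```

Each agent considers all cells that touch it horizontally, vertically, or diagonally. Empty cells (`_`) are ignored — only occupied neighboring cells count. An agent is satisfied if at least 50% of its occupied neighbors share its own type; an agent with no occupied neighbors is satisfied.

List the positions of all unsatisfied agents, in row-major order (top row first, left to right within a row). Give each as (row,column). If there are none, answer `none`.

(2,1), (2,2), (2,4), (3,2), (4,3)

Row 1: (1,2)Q 2/3 ok · (1,3)Q 3/4 ok · (1,4)Q 2/3 ok
Row 2: (2,1)Q 1/3 unhappy · (2,2)P 1/4 unhappy · (2,4)Q 2/5 unhappy · (2,5)P 2/4 ok
Row 3: (3,2)P 1/3 unhappy · (3,4)P 2/4 ok · (3,5)P 2/3 ok
Row 4: (4,3)Q 0/2 unhappy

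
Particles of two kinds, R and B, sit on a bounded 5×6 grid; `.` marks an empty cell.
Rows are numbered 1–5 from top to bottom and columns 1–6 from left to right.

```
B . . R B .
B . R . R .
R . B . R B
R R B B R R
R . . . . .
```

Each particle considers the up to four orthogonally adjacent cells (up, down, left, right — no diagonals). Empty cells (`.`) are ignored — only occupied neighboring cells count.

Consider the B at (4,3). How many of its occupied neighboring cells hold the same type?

2

Occupied neighbors of (4,3): (3,3)=B, (4,2)=R, (4,4)=B.
Same type (B): 2 of 3.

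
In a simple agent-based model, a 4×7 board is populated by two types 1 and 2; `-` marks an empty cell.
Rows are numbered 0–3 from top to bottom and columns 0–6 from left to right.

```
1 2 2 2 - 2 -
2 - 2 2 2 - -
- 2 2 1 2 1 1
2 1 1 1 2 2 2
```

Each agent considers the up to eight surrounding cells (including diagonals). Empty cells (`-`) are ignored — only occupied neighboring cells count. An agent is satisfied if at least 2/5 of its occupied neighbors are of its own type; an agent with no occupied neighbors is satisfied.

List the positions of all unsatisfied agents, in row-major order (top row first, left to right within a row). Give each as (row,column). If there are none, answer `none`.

(0,0), (2,3), (2,5), (2,6), (3,1), (3,6)

Row 0: (0,0)1 0/2 ✗ · (0,1)2 3/4 ✓ · (0,2)2 4/4 ✓ · (0,3)2 4/4 ✓ · (0,5)2 1/1 ✓
Row 1: (1,0)2 2/3 ✓ · (1,2)2 6/7 ✓ · (1,3)2 6/7 ✓ · (1,4)2 4/6 ✓
Row 2: (2,1)2 4/6 ✓ · (2,2)2 3/7 ✓ · (2,3)1 2/8 ✗ · (2,4)2 4/7 ✓ · (2,5)1 1/6 ✗ · (2,6)1 1/3 ✗
Row 3: (3,0)2 1/2 ✓ · (3,1)1 1/4 ✗ · (3,2)1 3/5 ✓ · (3,3)1 2/5 ✓ · (3,4)2 2/5 ✓ · (3,5)2 3/5 ✓ · (3,6)2 1/3 ✗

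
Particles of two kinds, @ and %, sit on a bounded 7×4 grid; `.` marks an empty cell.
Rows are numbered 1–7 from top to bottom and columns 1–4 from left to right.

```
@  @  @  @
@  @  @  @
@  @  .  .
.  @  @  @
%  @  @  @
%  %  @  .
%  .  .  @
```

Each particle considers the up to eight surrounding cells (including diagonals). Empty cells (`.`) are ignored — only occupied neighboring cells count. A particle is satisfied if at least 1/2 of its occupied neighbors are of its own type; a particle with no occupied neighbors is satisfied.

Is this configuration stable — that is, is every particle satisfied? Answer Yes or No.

(1,1)@ 3/3 satisfied
(1,2)@ 5/5 satisfied
(1,3)@ 5/5 satisfied
(1,4)@ 3/3 satisfied
(2,1)@ 5/5 satisfied
(2,2)@ 7/7 satisfied
(2,3)@ 6/6 satisfied
(2,4)@ 3/3 satisfied
(3,1)@ 4/4 satisfied
(3,2)@ 6/6 satisfied
(4,2)@ 5/6 satisfied
(4,3)@ 6/6 satisfied
(4,4)@ 3/3 satisfied
(5,1)% 2/4 satisfied
(5,2)@ 4/7 satisfied
(5,3)@ 6/7 satisfied
(5,4)@ 4/4 satisfied
(6,1)% 3/4 satisfied
(6,2)% 3/6 satisfied
(6,3)@ 4/5 satisfied
(7,1)% 2/2 satisfied
(7,4)@ 1/1 satisfied
All meet the threshold, so the configuration is stable.

Yes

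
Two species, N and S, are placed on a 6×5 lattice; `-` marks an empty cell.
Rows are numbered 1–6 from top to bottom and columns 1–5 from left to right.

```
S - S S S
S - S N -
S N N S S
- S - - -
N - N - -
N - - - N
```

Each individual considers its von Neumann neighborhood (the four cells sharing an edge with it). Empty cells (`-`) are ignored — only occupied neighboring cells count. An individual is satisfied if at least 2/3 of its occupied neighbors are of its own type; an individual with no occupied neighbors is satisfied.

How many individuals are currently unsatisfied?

Row 1: (1,1)S 1/1 ok · (1,3)S 2/2 ok · (1,4)S 2/3 ok · (1,5)S 1/1 ok
Row 2: (2,1)S 2/2 ok · (2,3)S 1/3 unhappy · (2,4)N 0/3 unhappy
Row 3: (3,1)S 1/2 unhappy · (3,2)N 1/3 unhappy · (3,3)N 1/3 unhappy · (3,4)S 1/3 unhappy · (3,5)S 1/1 ok
Row 4: (4,2)S 0/1 unhappy
Row 5: (5,1)N 1/1 ok · (5,3)N 0/0 ok
Row 6: (6,1)N 1/1 ok · (6,5)N 0/0 ok
Unsatisfied: (2,3), (2,4), (3,1), (3,2), (3,3), (3,4), (4,2) — 7 in total.

7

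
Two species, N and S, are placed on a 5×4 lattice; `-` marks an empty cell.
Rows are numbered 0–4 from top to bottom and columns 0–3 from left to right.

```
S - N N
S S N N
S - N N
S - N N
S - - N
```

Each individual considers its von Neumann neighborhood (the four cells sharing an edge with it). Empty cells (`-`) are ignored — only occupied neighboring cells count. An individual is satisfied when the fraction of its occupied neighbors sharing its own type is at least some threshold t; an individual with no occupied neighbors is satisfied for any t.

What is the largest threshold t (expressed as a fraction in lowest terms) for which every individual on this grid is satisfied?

Row 0: (0,0)S 1/1 · (0,2)N 2/2 · (0,3)N 2/2
Row 1: (1,0)S 3/3 · (1,1)S 1/2 · (1,2)N 3/4 · (1,3)N 3/3
Row 2: (2,0)S 2/2 · (2,2)N 3/3 · (2,3)N 3/3
Row 3: (3,0)S 2/2 · (3,2)N 2/2 · (3,3)N 3/3
Row 4: (4,0)S 1/1 · (4,3)N 1/1
The smallest same-type fraction is 1/2 at (1,1), which reduces to 1/2. Any threshold above that leaves this individual unsatisfied.

1/2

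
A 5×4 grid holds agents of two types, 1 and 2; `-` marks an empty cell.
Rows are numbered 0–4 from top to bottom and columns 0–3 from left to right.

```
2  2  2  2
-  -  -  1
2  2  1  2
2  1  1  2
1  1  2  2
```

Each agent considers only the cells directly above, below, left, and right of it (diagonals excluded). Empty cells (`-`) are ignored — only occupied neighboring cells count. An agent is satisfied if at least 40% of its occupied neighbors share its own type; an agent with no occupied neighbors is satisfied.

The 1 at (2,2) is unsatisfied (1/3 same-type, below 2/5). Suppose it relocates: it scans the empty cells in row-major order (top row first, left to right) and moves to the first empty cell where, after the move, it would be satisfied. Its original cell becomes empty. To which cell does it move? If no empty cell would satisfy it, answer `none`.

Vacating (2,2). Empty cells in order:
  (1,0): 0/2 same-type → still unsatisfied.
  (1,1): 0/2 same-type → still unsatisfied.
  (1,2): 1/2 same-type → satisfied — stop here.

(1,2)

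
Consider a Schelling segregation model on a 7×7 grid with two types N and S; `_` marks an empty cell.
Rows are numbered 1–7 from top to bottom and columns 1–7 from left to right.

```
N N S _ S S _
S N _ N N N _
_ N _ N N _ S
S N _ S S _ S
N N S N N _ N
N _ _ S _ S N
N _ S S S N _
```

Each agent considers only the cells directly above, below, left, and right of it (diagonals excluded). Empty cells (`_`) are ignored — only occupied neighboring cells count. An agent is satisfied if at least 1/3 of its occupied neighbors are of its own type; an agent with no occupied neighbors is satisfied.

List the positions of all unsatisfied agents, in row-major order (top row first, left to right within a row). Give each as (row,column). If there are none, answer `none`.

Row 1: (1,1)N 1/2 ok · (1,2)N 2/3 ok · (1,3)S 0/1 unhappy · (1,5)S 1/2 ok · (1,6)S 1/2 ok
Row 2: (2,1)S 0/2 unhappy · (2,2)N 2/3 ok · (2,4)N 2/2 ok · (2,5)N 3/4 ok · (2,6)N 1/2 ok
Row 3: (3,2)N 2/2 ok · (3,4)N 2/3 ok · (3,5)N 2/3 ok · (3,7)S 1/1 ok
Row 4: (4,1)S 0/2 unhappy · (4,2)N 2/3 ok · (4,4)S 1/3 ok · (4,5)S 1/3 ok · (4,7)S 1/2 ok
Row 5: (5,1)N 2/3 ok · (5,2)N 2/3 ok · (5,3)S 0/2 unhappy · (5,4)N 1/4 unhappy · (5,5)N 1/2 ok · (5,7)N 1/2 ok
Row 6: (6,1)N 2/2 ok · (6,4)S 1/2 ok · (6,6)S 0/2 unhappy · (6,7)N 1/2 ok
Row 7: (7,1)N 1/1 ok · (7,3)S 1/1 ok · (7,4)S 3/3 ok · (7,5)S 1/2 ok · (7,6)N 0/2 unhappy

(1,3), (2,1), (4,1), (5,3), (5,4), (6,6), (7,6)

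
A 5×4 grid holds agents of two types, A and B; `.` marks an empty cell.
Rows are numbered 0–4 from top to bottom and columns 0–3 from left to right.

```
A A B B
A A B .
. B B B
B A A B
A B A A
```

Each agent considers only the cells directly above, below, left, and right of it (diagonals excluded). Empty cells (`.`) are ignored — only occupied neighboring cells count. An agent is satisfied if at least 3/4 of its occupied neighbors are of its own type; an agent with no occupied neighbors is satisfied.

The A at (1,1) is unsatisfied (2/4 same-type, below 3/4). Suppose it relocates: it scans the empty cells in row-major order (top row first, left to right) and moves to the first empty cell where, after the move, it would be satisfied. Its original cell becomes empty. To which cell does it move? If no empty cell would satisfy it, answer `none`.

none

Vacating (1,1). Empty cells in order:
  (1,3): 0/3 same-type → still unsatisfied.
  (2,0): 1/3 same-type → still unsatisfied.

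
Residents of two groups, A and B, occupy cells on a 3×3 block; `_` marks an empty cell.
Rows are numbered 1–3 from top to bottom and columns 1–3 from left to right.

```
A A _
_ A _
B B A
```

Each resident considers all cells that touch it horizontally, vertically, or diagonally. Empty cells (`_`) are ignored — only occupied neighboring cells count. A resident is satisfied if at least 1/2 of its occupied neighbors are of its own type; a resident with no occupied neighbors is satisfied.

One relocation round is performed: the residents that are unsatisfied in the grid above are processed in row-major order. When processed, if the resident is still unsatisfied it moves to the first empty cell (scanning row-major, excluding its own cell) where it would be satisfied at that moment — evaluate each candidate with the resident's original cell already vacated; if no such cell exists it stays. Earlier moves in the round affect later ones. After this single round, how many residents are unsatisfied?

1

Initially unsatisfied (in order): (3,2).
  (3,2): no empty cell satisfies it; stays.
Resulting grid:
A A _
_ A _
B B A
Unsatisfied now: (3,2).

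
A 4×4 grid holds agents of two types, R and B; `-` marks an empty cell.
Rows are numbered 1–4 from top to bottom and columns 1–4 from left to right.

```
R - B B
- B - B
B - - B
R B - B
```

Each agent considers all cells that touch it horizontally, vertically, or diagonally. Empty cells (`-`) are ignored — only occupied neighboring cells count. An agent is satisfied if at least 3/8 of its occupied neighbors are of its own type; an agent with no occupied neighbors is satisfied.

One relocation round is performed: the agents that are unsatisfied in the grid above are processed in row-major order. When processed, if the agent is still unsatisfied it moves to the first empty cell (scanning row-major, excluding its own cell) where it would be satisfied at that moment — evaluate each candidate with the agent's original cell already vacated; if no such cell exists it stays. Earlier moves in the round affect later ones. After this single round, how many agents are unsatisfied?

Initially unsatisfied (in order): (1,1), (4,1).
  (1,1): no empty cell satisfies it; stays.
  (4,1): no empty cell satisfies it; stays.
Resulting grid:
R - B B
- B - B
B - - B
R B - B
Unsatisfied now: (1,1), (4,1).

2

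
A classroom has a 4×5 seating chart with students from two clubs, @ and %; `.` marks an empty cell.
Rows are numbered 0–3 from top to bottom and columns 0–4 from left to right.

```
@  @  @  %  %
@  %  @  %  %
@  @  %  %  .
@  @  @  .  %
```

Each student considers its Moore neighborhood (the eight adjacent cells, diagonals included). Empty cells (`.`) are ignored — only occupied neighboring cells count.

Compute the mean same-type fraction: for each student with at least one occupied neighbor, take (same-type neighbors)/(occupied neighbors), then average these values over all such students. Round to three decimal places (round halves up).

(0,0)@ 2/3
(0,1)@ 4/5
(0,2)@ 2/5
(0,3)% 3/5
(0,4)% 3/3
(1,0)@ 4/5
(1,1)% 1/8
(1,2)@ 3/8
(1,3)% 5/7
(1,4)% 4/4
(2,0)@ 4/5
(2,1)@ 6/8
(2,2)% 3/7
(2,3)% 4/6
(3,0)@ 3/3
(3,1)@ 4/5
(3,2)@ 2/4
(3,4)% 1/1
Sum over 18 students: 2/3 + 4/5 + 2/5 + 3/5 + 3/3 + 4/5 + 1/8 + 3/8 + 5/7 + 4/4 + 4/5 + 6/8 + 3/7 + 4/6 + 3/3 + 4/5 + 2/4 + 1/1 = 5219/420; mean = 5219/420 ÷ 18 = 5219/7560 = 0.690343… → 0.690.

0.690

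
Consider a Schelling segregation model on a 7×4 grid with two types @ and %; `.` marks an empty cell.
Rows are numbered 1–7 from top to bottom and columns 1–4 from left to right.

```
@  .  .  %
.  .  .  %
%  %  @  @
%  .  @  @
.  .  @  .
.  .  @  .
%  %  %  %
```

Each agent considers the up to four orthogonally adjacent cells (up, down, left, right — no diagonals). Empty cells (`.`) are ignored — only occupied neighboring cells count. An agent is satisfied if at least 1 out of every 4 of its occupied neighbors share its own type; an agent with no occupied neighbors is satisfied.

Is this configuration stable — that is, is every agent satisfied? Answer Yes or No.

Yes

(1,1)@ 0/0 ok
(1,4)% 1/1 ok
(2,4)% 1/2 ok
(3,1)% 2/2 ok
(3,2)% 1/2 ok
(3,3)@ 2/3 ok
(3,4)@ 2/3 ok
(4,1)% 1/1 ok
(4,3)@ 3/3 ok
(4,4)@ 2/2 ok
(5,3)@ 2/2 ok
(6,3)@ 1/2 ok
(7,1)% 1/1 ok
(7,2)% 2/2 ok
(7,3)% 2/3 ok
(7,4)% 1/1 ok
All meet the threshold, so the configuration is stable.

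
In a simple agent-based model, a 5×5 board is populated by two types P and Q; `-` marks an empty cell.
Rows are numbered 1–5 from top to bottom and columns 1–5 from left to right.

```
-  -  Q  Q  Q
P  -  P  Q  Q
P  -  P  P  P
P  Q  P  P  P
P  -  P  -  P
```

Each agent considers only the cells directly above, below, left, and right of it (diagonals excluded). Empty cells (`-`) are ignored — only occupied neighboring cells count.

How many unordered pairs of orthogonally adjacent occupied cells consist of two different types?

6

Scan each occupied cell's neighbors to the right and below so each pair is counted once.
From row 1: 1 unlike of 5 pairs (running 1/5).
From row 2: 3 unlike of 6 pairs (running 4/11).
From row 3: 0 unlike of 6 pairs (running 4/17).
From row 4: 2 unlike of 7 pairs (running 6/24).
Total adjacent occupied pairs: 24; unlike-type pairs: 6.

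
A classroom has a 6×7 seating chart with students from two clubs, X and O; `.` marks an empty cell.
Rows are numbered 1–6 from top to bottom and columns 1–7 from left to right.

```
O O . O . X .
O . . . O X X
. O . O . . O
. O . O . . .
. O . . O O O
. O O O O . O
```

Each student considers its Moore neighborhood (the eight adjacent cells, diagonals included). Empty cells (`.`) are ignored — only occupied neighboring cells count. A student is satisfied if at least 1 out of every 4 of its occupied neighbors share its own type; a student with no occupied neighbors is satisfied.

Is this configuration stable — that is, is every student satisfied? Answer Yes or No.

No

Row 1: (1,1)O 2/2 ok · (1,2)O 2/2 ok · (1,4)O 1/1 ok · (1,6)X 2/3 ok
Row 2: (2,1)O 3/3 ok · (2,5)O 2/4 ok · (2,6)X 2/4 ok · (2,7)X 2/3 ok
Row 3: (3,2)O 2/2 ok · (3,4)O 2/2 ok · (3,7)O 0/2 unhappy
Row 4: (4,2)O 2/2 ok · (4,4)O 2/2 ok
Row 5: (5,2)O 3/3 ok · (5,5)O 4/4 ok · (5,6)O 4/4 ok · (5,7)O 2/2 ok
Row 6: (6,2)O 2/2 ok · (6,3)O 3/3 ok · (6,4)O 3/3 ok · (6,5)O 3/3 ok · (6,7)O 2/2 ok
For instance (3,7) has only 0/2 same-type neighbors, below 1/4.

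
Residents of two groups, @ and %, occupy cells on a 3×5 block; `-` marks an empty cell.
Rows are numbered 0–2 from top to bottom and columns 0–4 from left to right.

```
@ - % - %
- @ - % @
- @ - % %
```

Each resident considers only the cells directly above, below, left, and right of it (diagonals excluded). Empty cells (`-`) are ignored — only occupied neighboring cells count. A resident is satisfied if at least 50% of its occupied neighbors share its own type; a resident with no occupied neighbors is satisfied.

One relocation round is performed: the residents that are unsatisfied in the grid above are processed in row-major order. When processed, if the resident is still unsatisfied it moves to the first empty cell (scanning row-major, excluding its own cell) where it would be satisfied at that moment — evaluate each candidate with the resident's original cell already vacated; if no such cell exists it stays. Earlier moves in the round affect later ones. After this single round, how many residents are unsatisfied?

0

Initially unsatisfied (in order): (0,4), (1,4).
  (0,4) → (0,3).
  (1,4) → (0,1).
Resulting grid:
@ @ % % -
- @ - % -
- @ - % %
All satisfied now.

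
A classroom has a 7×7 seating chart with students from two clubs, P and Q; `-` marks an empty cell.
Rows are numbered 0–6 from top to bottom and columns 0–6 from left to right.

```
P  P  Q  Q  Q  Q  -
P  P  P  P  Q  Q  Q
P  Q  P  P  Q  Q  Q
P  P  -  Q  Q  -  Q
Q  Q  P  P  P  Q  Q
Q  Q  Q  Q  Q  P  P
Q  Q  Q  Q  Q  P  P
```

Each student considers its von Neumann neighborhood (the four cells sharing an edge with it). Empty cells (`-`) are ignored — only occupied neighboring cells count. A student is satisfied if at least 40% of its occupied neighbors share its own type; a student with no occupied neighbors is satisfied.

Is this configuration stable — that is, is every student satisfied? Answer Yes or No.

No

Row 0: (0,0)P 2/2 ✓ · (0,1)P 2/3 ✓ · (0,2)Q 1/3 ✗ · (0,3)Q 2/3 ✓ · (0,4)Q 3/3 ✓ · (0,5)Q 2/2 ✓
Row 1: (1,0)P 3/3 ✓ · (1,1)P 3/4 ✓ · (1,2)P 3/4 ✓ · (1,3)P 2/4 ✓ · (1,4)Q 3/4 ✓ · (1,5)Q 4/4 ✓ · (1,6)Q 2/2 ✓
Row 2: (2,0)P 2/3 ✓ · (2,1)Q 0/4 ✗ · (2,2)P 2/3 ✓ · (2,3)P 2/4 ✓ · (2,4)Q 3/4 ✓ · (2,5)Q 3/3 ✓ · (2,6)Q 3/3 ✓
Row 3: (3,0)P 2/3 ✓ · (3,1)P 1/3 ✗ · (3,3)Q 1/3 ✗ · (3,4)Q 2/3 ✓ · (3,6)Q 2/2 ✓
Row 4: (4,0)Q 2/3 ✓ · (4,1)Q 2/4 ✓ · (4,2)P 1/3 ✗ · (4,3)P 2/4 ✓ · (4,4)P 1/4 ✗ · (4,5)Q 1/3 ✗ · (4,6)Q 2/3 ✓
Row 5: (5,0)Q 3/3 ✓ · (5,1)Q 4/4 ✓ · (5,2)Q 3/4 ✓ · (5,3)Q 3/4 ✓ · (5,4)Q 2/4 ✓ · (5,5)P 2/4 ✓ · (5,6)P 2/3 ✓
Row 6: (6,0)Q 2/2 ✓ · (6,1)Q 3/3 ✓ · (6,2)Q 3/3 ✓ · (6,3)Q 3/3 ✓ · (6,4)Q 2/3 ✓ · (6,5)P 2/3 ✓ · (6,6)P 2/2 ✓
For instance (0,2) has only 1/3 same-type neighbors, below 2/5.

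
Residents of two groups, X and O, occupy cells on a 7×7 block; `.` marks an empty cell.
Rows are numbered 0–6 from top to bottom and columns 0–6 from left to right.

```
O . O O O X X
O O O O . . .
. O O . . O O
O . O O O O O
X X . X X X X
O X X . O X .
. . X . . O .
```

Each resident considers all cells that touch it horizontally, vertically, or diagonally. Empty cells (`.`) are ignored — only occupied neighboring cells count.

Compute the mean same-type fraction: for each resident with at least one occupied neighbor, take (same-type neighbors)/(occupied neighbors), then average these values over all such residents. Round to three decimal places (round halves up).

Row 0: (0,0)O 2/2 · (0,2)O 4/4 · (0,3)O 4/4 · (0,4)O 2/3 · (0,5)X 1/2 · (0,6)X 1/1
Row 1: (1,0)O 3/3 · (1,1)O 6/6 · (1,2)O 6/6 · (1,3)O 5/5
Row 2: (2,1)O 6/6 · (2,2)O 6/6 · (2,5)O 4/4 · (2,6)O 3/3
Row 3: (3,0)O 1/3 · (3,2)O 3/5 · (3,3)O 3/5 · (3,4)O 3/6 · (3,5)O 4/7 · (3,6)O 3/5
Row 4: (4,0)X 2/4 · (4,1)X 3/6 · (4,3)X 2/6 · (4,4)X 3/7 · (4,5)X 3/7 · (4,6)X 2/4
Row 5: (5,0)O 0/3 · (5,1)X 4/5 · (5,2)X 4/4 · (5,4)O 1/5 · (5,5)X 3/5
Row 6: (6,2)X 2/2 · (6,5)O 1/2
Sum over 33 residents: 2/2 + 4/4 + 4/4 + 2/3 + 1/2 + 1/1 + 3/3 + 6/6 + 6/6 + 5/5 + 6/6 + 6/6 + 4/4 + 3/3 + 1/3 + 3/5 + 3/5 + 3/6 + 4/7 + 3/5 + 2/4 + 3/6 + 2/6 + 3/7 + 3/7 + 2/4 + 0/3 + 4/5 + 4/4 + 1/5 + 3/5 + 2/2 + 1/2 = 2432/105; mean = 2432/105 ÷ 33 = 2432/3465 = 0.701875… → 0.702.

0.702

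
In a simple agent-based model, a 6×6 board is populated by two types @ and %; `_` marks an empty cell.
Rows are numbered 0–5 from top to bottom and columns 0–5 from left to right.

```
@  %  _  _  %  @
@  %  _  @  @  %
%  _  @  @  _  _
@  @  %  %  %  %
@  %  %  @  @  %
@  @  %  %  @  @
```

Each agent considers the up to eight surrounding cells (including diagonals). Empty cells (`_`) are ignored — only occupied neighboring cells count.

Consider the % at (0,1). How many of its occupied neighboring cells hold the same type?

Occupied neighbors of (0,1): (0,0)=@, (1,0)=@, (1,1)=%.
Same type (%): 1 of 3.

1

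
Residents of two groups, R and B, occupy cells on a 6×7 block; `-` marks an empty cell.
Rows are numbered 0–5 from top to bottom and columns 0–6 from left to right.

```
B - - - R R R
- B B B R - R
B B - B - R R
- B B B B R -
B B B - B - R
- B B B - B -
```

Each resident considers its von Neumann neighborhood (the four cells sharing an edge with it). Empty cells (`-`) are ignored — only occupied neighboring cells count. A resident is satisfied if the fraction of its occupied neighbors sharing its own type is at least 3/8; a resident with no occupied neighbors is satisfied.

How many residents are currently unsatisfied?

(0,0)B 0/0 satisfied
(0,4)R 2/2 satisfied
(0,5)R 2/2 satisfied
(0,6)R 2/2 satisfied
(1,1)B 2/2 satisfied
(1,2)B 2/2 satisfied
(1,3)B 2/3 satisfied
(1,4)R 1/2 satisfied
(1,6)R 2/2 satisfied
(2,0)B 1/1 satisfied
(2,1)B 3/3 satisfied
(2,3)B 2/2 satisfied
(2,5)R 2/2 satisfied
(2,6)R 2/2 satisfied
(3,1)B 3/3 satisfied
(3,2)B 3/3 satisfied
(3,3)B 3/3 satisfied
(3,4)B 2/3 satisfied
(3,5)R 1/2 satisfied
(4,0)B 1/1 satisfied
(4,1)B 4/4 satisfied
(4,2)B 3/3 satisfied
(4,4)B 1/1 satisfied
(4,6)R 0/0 satisfied
(5,1)B 2/2 satisfied
(5,2)B 3/3 satisfied
(5,3)B 1/1 satisfied
(5,5)B 0/0 satisfied
Every one meets the threshold.

0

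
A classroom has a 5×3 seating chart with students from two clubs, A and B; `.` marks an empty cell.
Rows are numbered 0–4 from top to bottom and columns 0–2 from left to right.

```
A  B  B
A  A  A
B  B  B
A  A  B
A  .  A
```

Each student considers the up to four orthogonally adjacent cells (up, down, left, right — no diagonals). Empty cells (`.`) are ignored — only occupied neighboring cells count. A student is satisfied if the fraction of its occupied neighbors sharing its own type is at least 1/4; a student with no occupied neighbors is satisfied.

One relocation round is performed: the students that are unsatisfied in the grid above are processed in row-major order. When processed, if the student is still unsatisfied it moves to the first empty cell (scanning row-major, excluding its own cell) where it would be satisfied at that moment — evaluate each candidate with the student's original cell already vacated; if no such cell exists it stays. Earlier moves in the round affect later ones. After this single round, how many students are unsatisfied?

Initially unsatisfied (in order): (4,2).
  (4,2) → (4,1).
Resulting grid:
A B B
A A A
B B B
A A B
A A .
All satisfied now.

0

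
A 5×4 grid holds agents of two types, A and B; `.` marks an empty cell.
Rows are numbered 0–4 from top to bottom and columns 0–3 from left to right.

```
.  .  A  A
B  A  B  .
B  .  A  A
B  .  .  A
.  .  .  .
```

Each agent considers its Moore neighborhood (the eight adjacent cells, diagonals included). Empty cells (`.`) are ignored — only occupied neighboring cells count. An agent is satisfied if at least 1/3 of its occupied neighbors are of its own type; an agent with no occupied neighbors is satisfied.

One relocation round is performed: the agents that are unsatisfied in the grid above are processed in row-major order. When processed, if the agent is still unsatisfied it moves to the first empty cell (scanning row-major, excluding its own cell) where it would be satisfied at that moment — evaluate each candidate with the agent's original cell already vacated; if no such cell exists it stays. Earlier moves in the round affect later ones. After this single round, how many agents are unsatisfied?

0

Initially unsatisfied (in order): (1,2).
  (1,2) → (0,0).
Resulting grid:
B . A A
B A . .
B . A A
B . . A
. . . .
All satisfied now.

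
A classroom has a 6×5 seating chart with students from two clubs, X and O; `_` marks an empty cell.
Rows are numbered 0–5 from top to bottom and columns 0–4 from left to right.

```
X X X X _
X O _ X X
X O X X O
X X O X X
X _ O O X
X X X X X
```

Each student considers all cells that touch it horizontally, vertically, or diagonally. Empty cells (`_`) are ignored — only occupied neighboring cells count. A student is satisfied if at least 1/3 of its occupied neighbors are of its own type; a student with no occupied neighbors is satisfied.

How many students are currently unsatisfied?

(0,0)X 2/3 satisfied
(0,1)X 3/4 satisfied
(0,2)X 3/4 satisfied
(0,3)X 3/3 satisfied
(1,0)X 3/5 satisfied
(1,1)O 1/7 not
(1,3)X 5/6 satisfied
(1,4)X 3/4 satisfied
(2,0)X 3/5 satisfied
(2,1)O 2/7 not
(2,2)X 4/7 satisfied
(2,3)X 5/7 satisfied
(2,4)O 0/5 not
(3,0)X 3/4 satisfied
(3,1)X 4/7 satisfied
(3,2)O 3/7 satisfied
(3,3)X 4/8 satisfied
(3,4)X 3/5 satisfied
(4,0)X 4/4 satisfied
(4,2)O 2/7 not
(4,3)O 2/8 not
(4,4)X 4/5 satisfied
(5,0)X 2/2 satisfied
(5,1)X 3/4 satisfied
(5,2)X 2/4 satisfied
(5,3)X 3/5 satisfied
(5,4)X 2/3 satisfied
Unsatisfied: (1,1), (2,1), (2,4), (4,2), (4,3) — 5 in total.

5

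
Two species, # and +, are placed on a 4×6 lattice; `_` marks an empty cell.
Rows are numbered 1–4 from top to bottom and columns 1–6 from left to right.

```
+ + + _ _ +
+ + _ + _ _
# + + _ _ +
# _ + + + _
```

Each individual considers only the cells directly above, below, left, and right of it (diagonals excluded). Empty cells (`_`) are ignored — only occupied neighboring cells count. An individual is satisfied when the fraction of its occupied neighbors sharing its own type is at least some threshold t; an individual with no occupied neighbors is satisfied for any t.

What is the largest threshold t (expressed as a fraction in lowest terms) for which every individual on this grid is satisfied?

(1,1)+ 2/2
(1,2)+ 3/3
(1,3)+ 1/1
(1,6)+ — no occupied neighbors
(2,1)+ 2/3
(2,2)+ 3/3
(2,4)+ — no occupied neighbors
(3,1)# 1/3
(3,2)+ 2/3
(3,3)+ 2/2
(3,6)+ — no occupied neighbors
(4,1)# 1/1
(4,3)+ 2/2
(4,4)+ 2/2
(4,5)+ 1/1
The smallest same-type fraction is 1/3 at (3,1), which reduces to 1/3. Any threshold above that leaves this individual unsatisfied.

1/3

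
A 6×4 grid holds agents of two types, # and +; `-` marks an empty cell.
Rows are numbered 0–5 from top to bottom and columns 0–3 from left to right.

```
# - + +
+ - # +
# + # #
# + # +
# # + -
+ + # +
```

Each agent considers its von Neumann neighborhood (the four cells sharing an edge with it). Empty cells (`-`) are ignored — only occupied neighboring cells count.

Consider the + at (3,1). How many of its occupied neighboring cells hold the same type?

Occupied neighbors of (3,1): (2,1)=+, (4,1)=#, (3,0)=#, (3,2)=#.
Same type (+): 1 of 4.

1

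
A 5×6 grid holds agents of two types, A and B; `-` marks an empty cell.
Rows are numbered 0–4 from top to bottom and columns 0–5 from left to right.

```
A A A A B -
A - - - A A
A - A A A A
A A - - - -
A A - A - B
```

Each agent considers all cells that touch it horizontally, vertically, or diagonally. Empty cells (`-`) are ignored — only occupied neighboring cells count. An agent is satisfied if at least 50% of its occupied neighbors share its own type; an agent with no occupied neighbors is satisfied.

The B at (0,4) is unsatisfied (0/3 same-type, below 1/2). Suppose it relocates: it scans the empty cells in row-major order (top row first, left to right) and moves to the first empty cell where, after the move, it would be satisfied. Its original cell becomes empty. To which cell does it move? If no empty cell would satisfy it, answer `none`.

Vacating (0,4). Empty cells in order:
  (0,5): 0/2 same-type → still unsatisfied.
  (1,1): 0/6 same-type → still unsatisfied.
  (1,2): 0/5 same-type → still unsatisfied.
  (1,3): 0/6 same-type → still unsatisfied.
  (2,1): 0/5 same-type → still unsatisfied.
  (3,2): 0/5 same-type → still unsatisfied.
  (3,3): 0/4 same-type → still unsatisfied.
  (3,4): 1/5 same-type → still unsatisfied.
  (3,5): 1/3 same-type → still unsatisfied.
  (4,2): 0/3 same-type → still unsatisfied.
  (4,4): 1/2 same-type → satisfied — stop here.

(4,4)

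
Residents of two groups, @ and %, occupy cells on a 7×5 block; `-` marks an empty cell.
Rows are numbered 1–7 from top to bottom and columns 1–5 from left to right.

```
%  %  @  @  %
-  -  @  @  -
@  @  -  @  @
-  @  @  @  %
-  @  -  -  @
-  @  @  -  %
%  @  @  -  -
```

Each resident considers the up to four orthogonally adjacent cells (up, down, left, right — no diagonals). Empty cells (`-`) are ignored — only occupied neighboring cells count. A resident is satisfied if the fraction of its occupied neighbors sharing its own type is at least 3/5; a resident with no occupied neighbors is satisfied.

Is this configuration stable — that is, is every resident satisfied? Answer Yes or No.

Row 1: (1,1)% 1/1 ✓ · (1,2)% 1/2 ✗ · (1,3)@ 2/3 ✓ · (1,4)@ 2/3 ✓ · (1,5)% 0/1 ✗
Row 2: (2,3)@ 2/2 ✓ · (2,4)@ 3/3 ✓
Row 3: (3,1)@ 1/1 ✓ · (3,2)@ 2/2 ✓ · (3,4)@ 3/3 ✓ · (3,5)@ 1/2 ✗
Row 4: (4,2)@ 3/3 ✓ · (4,3)@ 2/2 ✓ · (4,4)@ 2/3 ✓ · (4,5)% 0/3 ✗
Row 5: (5,2)@ 2/2 ✓ · (5,5)@ 0/2 ✗
Row 6: (6,2)@ 3/3 ✓ · (6,3)@ 2/2 ✓ · (6,5)% 0/1 ✗
Row 7: (7,1)% 0/1 ✗ · (7,2)@ 2/3 ✓ · (7,3)@ 2/2 ✓
For instance (1,2) has only 1/2 same-type neighbors, below 3/5.

No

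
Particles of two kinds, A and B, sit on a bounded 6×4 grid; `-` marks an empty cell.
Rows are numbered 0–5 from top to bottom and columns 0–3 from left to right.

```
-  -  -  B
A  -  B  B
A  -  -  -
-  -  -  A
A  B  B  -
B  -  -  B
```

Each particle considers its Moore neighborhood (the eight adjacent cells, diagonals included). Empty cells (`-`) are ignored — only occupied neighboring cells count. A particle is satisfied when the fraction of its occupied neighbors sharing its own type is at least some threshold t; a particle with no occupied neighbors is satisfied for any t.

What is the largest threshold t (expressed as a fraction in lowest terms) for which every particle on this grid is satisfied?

0/1

Row 0: (0,3)B 2/2
Row 1: (1,0)A 1/1 · (1,2)B 2/2 · (1,3)B 2/2
Row 2: (2,0)A 1/1
Row 3: (3,3)A 0/1
Row 4: (4,0)A 0/2 · (4,1)B 2/3 · (4,2)B 2/3
Row 5: (5,0)B 1/2 · (5,3)B 1/1
The smallest same-type fraction is 0/1 at (3,3), which reduces to 0/1. Any threshold above that leaves this particle unsatisfied.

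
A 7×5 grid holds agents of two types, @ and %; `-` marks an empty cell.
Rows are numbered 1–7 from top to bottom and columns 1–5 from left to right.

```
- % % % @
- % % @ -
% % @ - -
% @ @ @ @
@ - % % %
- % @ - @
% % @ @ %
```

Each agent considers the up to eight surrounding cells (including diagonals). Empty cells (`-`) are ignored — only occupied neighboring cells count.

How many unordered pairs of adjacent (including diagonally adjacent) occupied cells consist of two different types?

Scan each occupied cell's neighbors to the right and below (and the two forward diagonals) so each pair is counted once.
From row 1: 3 unlike of 11 pairs (running 3/11).
From row 2: 3 unlike of 8 pairs (running 6/19).
From row 3: 4 unlike of 10 pairs (running 10/29).
From row 4: 10 unlike of 14 pairs (running 20/43).
From row 5: 5 unlike of 8 pairs (running 25/51).
From row 6: 4 unlike of 9 pairs (running 29/60).
From row 7: 2 unlike of 4 pairs (running 31/64).
Total adjacent occupied pairs: 64; unlike-type pairs: 31.

31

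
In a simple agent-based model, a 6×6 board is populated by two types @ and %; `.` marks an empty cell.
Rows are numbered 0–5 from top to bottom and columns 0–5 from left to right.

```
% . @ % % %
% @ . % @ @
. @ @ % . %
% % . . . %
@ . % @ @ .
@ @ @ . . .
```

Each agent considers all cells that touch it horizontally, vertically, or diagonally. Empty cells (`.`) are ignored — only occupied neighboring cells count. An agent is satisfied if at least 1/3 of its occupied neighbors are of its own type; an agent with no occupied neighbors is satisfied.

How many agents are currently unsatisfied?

3

(0,0)% 1/2 satisfied
(0,2)@ 1/3 satisfied
(0,3)% 2/4 satisfied
(0,4)% 3/5 satisfied
(0,5)% 1/3 satisfied
(1,0)% 1/3 satisfied
(1,1)@ 3/5 satisfied
(1,3)% 3/6 satisfied
(1,4)@ 1/7 not
(1,5)@ 1/4 not
(2,1)@ 2/5 satisfied
(2,2)@ 2/5 satisfied
(2,3)% 1/3 satisfied
(2,5)% 1/3 satisfied
(3,0)% 1/3 satisfied
(3,1)% 2/5 satisfied
(3,5)% 1/2 satisfied
(4,0)@ 2/4 satisfied
(4,2)% 1/4 not
(4,3)@ 2/3 satisfied
(4,4)@ 1/2 satisfied
(5,0)@ 2/2 satisfied
(5,1)@ 3/4 satisfied
(5,2)@ 2/3 satisfied
Unsatisfied: (1,4), (1,5), (4,2) — 3 in total.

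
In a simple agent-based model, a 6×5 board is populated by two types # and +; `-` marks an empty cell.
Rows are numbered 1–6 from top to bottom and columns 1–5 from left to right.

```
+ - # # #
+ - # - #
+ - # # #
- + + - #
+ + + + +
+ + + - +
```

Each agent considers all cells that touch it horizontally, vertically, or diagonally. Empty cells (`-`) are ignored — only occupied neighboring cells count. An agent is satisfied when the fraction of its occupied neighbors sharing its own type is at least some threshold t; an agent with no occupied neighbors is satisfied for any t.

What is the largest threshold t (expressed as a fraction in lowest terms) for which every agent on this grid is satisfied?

1/2

(1,1)+ 1/1
(1,3)# 2/2
(1,4)# 4/4
(1,5)# 2/2
(2,1)+ 2/2
(2,3)# 4/4
(2,5)# 4/4
(3,1)+ 2/2
(3,3)# 2/4
(3,4)# 5/6
(3,5)# 3/3
(4,2)+ 5/6
(4,3)+ 4/6
(4,5)# 2/4
(5,1)+ 4/4
(5,2)+ 7/7
(5,3)+ 6/6
(5,4)+ 5/6
(5,5)+ 2/3
(6,1)+ 3/3
(6,2)+ 5/5
(6,3)+ 4/4
(6,5)+ 2/2
The smallest same-type fraction is 2/4 at (3,3), which reduces to 1/2. Any threshold above that leaves this agent unsatisfied.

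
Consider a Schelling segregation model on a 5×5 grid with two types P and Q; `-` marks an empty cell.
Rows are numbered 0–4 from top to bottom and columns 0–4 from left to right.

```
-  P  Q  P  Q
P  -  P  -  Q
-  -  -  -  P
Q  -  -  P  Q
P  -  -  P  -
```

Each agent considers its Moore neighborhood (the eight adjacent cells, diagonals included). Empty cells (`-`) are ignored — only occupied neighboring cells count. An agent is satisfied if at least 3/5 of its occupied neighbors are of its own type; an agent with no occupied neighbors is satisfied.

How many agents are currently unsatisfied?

9

Row 0: (0,1)P 2/3 ✓ · (0,2)Q 0/3 ✗ · (0,3)P 1/4 ✗ · (0,4)Q 1/2 ✗
Row 1: (1,0)P 1/1 ✓ · (1,2)P 2/3 ✓ · (1,4)Q 1/3 ✗
Row 2: (2,4)P 1/3 ✗
Row 3: (3,0)Q 0/1 ✗ · (3,3)P 2/3 ✓ · (3,4)Q 0/3 ✗
Row 4: (4,0)P 0/1 ✗ · (4,3)P 1/2 ✗
Unsatisfied: (0,2), (0,3), (0,4), (1,4), (2,4), (3,0), (3,4), (4,0), (4,3) — 9 in total.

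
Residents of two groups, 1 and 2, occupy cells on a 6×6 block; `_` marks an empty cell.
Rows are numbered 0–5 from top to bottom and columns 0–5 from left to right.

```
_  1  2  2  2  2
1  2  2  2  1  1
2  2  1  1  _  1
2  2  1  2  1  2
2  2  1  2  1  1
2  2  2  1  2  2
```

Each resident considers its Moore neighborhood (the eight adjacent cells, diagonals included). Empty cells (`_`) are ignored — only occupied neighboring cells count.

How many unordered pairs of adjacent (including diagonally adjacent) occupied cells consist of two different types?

Scan each occupied cell's neighbors to the right and below (and the two forward diagonals) so each pair is counted once.
From row 0: 8 unlike of 18 pairs (running 8/18).
From row 1: 9 unlike of 18 pairs (running 17/36).
From row 2: 6 unlike of 16 pairs (running 23/52).
From row 3: 12 unlike of 21 pairs (running 35/73).
From row 4: 10 unlike of 21 pairs (running 45/94).
From row 5: 2 unlike of 5 pairs (running 47/99).
Total adjacent occupied pairs: 99; unlike-type pairs: 47.

47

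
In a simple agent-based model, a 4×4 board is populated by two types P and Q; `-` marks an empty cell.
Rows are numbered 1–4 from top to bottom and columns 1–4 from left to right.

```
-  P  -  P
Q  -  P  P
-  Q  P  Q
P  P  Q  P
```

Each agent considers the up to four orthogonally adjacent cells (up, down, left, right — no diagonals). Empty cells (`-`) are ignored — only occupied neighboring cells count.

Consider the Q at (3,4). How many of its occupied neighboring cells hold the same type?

0

Occupied neighbors of (3,4): (2,4)=P, (4,4)=P, (3,3)=P.
Same type (Q): 0 of 3.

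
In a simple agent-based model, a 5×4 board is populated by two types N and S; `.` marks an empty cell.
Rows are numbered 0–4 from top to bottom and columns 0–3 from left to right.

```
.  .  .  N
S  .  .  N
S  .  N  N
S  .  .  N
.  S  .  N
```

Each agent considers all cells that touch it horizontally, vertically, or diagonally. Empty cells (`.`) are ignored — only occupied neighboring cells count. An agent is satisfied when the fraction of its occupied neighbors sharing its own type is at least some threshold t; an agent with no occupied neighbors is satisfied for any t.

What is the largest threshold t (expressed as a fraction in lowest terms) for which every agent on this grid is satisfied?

1/1

Row 0: (0,3)N 1/1
Row 1: (1,0)S 1/1 · (1,3)N 3/3
Row 2: (2,0)S 2/2 · (2,2)N 3/3 · (2,3)N 3/3
Row 3: (3,0)S 2/2 · (3,3)N 3/3
Row 4: (4,1)S 1/1 · (4,3)N 1/1
The smallest same-type fraction is 1/1 at (0,3), which reduces to 1/1. Any threshold above that leaves this agent unsatisfied.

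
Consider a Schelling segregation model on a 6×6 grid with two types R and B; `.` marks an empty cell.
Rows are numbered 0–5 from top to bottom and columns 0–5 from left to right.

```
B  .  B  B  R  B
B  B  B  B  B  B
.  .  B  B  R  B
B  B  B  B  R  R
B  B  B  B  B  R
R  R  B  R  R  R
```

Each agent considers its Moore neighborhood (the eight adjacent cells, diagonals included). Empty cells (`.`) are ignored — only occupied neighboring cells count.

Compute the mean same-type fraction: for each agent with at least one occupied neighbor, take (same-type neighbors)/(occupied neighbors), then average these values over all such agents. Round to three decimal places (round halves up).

(0,0)B 2/2
(0,2)B 4/4
(0,3)B 4/5
(0,4)R 0/5
(0,5)B 2/3
(1,0)B 2/2
(1,1)B 5/5
(1,2)B 6/6
(1,3)B 6/8
(1,4)B 6/8
(1,5)B 3/5
(2,2)B 7/7
(2,3)B 6/8
(2,4)R 2/8
(2,5)B 2/5
(3,0)B 3/3
(3,1)B 6/6
(3,2)B 7/7
(3,3)B 6/8
(3,4)R 3/8
(3,5)R 3/5
(4,0)B 3/5
(4,1)B 6/8
(4,2)B 6/8
(4,3)B 5/8
(4,4)B 2/8
(4,5)R 4/5
(5,0)R 1/3
(5,1)R 1/5
(5,2)B 3/5
(5,3)R 1/5
(5,4)R 3/5
(5,5)R 2/3
Sum over 33 agents: 2/2 + 4/4 + 4/5 + 0/5 + 2/3 + 2/2 + 5/5 + 6/6 + 6/8 + 6/8 + 3/5 + 7/7 + 6/8 + 2/8 + 2/5 + 3/3 + 6/6 + 7/7 + 6/8 + 3/8 + 3/5 + 3/5 + 6/8 + 6/8 + 5/8 + 2/8 + 4/5 + 1/3 + 1/5 + 3/5 + 1/5 + 3/5 + 2/3 = 331/15; mean = 331/15 ÷ 33 = 331/495 = 0.668686… → 0.669.

0.669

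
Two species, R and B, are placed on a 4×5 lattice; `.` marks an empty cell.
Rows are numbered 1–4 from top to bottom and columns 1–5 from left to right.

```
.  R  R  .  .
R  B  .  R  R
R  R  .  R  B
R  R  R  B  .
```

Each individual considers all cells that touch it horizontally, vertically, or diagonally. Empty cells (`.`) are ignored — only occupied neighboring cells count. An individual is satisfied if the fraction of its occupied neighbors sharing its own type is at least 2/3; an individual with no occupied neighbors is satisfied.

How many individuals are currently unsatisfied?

4

Row 1: (1,2)R 2/3 ok · (1,3)R 2/3 ok
Row 2: (2,1)R 3/4 ok · (2,2)B 0/5 unhappy · (2,4)R 3/4 ok · (2,5)R 2/3 ok
Row 3: (3,1)R 4/5 ok · (3,2)R 5/6 ok · (3,4)R 3/5 unhappy · (3,5)B 1/4 unhappy
Row 4: (4,1)R 3/3 ok · (4,2)R 4/4 ok · (4,3)R 3/4 ok · (4,4)B 1/3 unhappy
Unsatisfied: (2,2), (3,4), (3,5), (4,4) — 4 in total.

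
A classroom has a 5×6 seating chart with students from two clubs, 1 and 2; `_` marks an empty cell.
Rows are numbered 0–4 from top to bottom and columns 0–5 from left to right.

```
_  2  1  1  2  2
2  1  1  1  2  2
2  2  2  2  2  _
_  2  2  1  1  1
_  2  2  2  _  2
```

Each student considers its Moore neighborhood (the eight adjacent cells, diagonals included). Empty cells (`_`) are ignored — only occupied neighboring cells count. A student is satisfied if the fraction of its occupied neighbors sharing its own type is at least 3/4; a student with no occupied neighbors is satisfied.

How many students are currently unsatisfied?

16

Row 0: (0,1)2 1/4 not · (0,2)1 4/5 satisfied · (0,3)1 3/5 not · (0,4)2 3/5 not · (0,5)2 3/3 satisfied
Row 1: (1,0)2 3/4 satisfied · (1,1)1 2/7 not · (1,2)1 4/8 not · (1,3)1 3/8 not · (1,4)2 5/7 not · (1,5)2 4/4 satisfied
Row 2: (2,0)2 3/4 satisfied · (2,1)2 5/7 not · (2,2)2 4/8 not · (2,3)2 4/8 not · (2,4)2 3/7 not
Row 3: (3,1)2 6/6 satisfied · (3,2)2 7/8 satisfied · (3,3)1 1/7 not · (3,4)1 2/6 not · (3,5)1 1/3 not
Row 4: (4,1)2 3/3 satisfied · (4,2)2 4/5 satisfied · (4,3)2 2/4 not · (4,5)2 0/2 not
Unsatisfied: (0,1), (0,3), (0,4), (1,1), (1,2), (1,3), (1,4), (2,1), (2,2), (2,3), (2,4), (3,3), (3,4), (3,5), (4,3), (4,5) — 16 in total.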